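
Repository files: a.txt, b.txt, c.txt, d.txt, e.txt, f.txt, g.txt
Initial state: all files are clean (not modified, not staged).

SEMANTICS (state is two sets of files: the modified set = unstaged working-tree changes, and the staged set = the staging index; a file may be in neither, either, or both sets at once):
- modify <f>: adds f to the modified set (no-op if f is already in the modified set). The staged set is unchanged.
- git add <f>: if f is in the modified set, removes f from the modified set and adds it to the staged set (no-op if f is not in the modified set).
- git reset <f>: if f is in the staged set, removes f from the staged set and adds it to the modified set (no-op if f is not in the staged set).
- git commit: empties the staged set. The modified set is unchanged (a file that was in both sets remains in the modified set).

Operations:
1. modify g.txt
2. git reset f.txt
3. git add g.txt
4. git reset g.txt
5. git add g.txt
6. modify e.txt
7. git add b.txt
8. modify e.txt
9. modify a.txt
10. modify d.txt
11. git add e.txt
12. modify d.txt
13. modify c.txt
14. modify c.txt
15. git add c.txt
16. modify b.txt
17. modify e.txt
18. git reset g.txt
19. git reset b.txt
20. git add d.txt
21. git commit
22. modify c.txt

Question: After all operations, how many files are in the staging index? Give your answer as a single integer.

Answer: 0

Derivation:
After op 1 (modify g.txt): modified={g.txt} staged={none}
After op 2 (git reset f.txt): modified={g.txt} staged={none}
After op 3 (git add g.txt): modified={none} staged={g.txt}
After op 4 (git reset g.txt): modified={g.txt} staged={none}
After op 5 (git add g.txt): modified={none} staged={g.txt}
After op 6 (modify e.txt): modified={e.txt} staged={g.txt}
After op 7 (git add b.txt): modified={e.txt} staged={g.txt}
After op 8 (modify e.txt): modified={e.txt} staged={g.txt}
After op 9 (modify a.txt): modified={a.txt, e.txt} staged={g.txt}
After op 10 (modify d.txt): modified={a.txt, d.txt, e.txt} staged={g.txt}
After op 11 (git add e.txt): modified={a.txt, d.txt} staged={e.txt, g.txt}
After op 12 (modify d.txt): modified={a.txt, d.txt} staged={e.txt, g.txt}
After op 13 (modify c.txt): modified={a.txt, c.txt, d.txt} staged={e.txt, g.txt}
After op 14 (modify c.txt): modified={a.txt, c.txt, d.txt} staged={e.txt, g.txt}
After op 15 (git add c.txt): modified={a.txt, d.txt} staged={c.txt, e.txt, g.txt}
After op 16 (modify b.txt): modified={a.txt, b.txt, d.txt} staged={c.txt, e.txt, g.txt}
After op 17 (modify e.txt): modified={a.txt, b.txt, d.txt, e.txt} staged={c.txt, e.txt, g.txt}
After op 18 (git reset g.txt): modified={a.txt, b.txt, d.txt, e.txt, g.txt} staged={c.txt, e.txt}
After op 19 (git reset b.txt): modified={a.txt, b.txt, d.txt, e.txt, g.txt} staged={c.txt, e.txt}
After op 20 (git add d.txt): modified={a.txt, b.txt, e.txt, g.txt} staged={c.txt, d.txt, e.txt}
After op 21 (git commit): modified={a.txt, b.txt, e.txt, g.txt} staged={none}
After op 22 (modify c.txt): modified={a.txt, b.txt, c.txt, e.txt, g.txt} staged={none}
Final staged set: {none} -> count=0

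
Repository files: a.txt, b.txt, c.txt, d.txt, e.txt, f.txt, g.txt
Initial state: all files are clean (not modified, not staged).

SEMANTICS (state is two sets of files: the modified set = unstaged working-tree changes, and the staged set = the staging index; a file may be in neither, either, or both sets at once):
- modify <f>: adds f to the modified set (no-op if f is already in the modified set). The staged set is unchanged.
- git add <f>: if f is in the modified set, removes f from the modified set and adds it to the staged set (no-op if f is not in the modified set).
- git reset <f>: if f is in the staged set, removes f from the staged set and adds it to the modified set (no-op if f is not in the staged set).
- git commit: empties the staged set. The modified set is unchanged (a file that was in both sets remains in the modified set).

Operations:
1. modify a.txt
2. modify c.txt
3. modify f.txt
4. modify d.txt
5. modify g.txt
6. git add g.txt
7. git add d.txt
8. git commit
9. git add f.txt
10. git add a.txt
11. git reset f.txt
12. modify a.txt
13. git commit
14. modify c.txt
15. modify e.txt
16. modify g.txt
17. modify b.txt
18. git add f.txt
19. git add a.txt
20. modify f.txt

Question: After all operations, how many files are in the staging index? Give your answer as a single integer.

After op 1 (modify a.txt): modified={a.txt} staged={none}
After op 2 (modify c.txt): modified={a.txt, c.txt} staged={none}
After op 3 (modify f.txt): modified={a.txt, c.txt, f.txt} staged={none}
After op 4 (modify d.txt): modified={a.txt, c.txt, d.txt, f.txt} staged={none}
After op 5 (modify g.txt): modified={a.txt, c.txt, d.txt, f.txt, g.txt} staged={none}
After op 6 (git add g.txt): modified={a.txt, c.txt, d.txt, f.txt} staged={g.txt}
After op 7 (git add d.txt): modified={a.txt, c.txt, f.txt} staged={d.txt, g.txt}
After op 8 (git commit): modified={a.txt, c.txt, f.txt} staged={none}
After op 9 (git add f.txt): modified={a.txt, c.txt} staged={f.txt}
After op 10 (git add a.txt): modified={c.txt} staged={a.txt, f.txt}
After op 11 (git reset f.txt): modified={c.txt, f.txt} staged={a.txt}
After op 12 (modify a.txt): modified={a.txt, c.txt, f.txt} staged={a.txt}
After op 13 (git commit): modified={a.txt, c.txt, f.txt} staged={none}
After op 14 (modify c.txt): modified={a.txt, c.txt, f.txt} staged={none}
After op 15 (modify e.txt): modified={a.txt, c.txt, e.txt, f.txt} staged={none}
After op 16 (modify g.txt): modified={a.txt, c.txt, e.txt, f.txt, g.txt} staged={none}
After op 17 (modify b.txt): modified={a.txt, b.txt, c.txt, e.txt, f.txt, g.txt} staged={none}
After op 18 (git add f.txt): modified={a.txt, b.txt, c.txt, e.txt, g.txt} staged={f.txt}
After op 19 (git add a.txt): modified={b.txt, c.txt, e.txt, g.txt} staged={a.txt, f.txt}
After op 20 (modify f.txt): modified={b.txt, c.txt, e.txt, f.txt, g.txt} staged={a.txt, f.txt}
Final staged set: {a.txt, f.txt} -> count=2

Answer: 2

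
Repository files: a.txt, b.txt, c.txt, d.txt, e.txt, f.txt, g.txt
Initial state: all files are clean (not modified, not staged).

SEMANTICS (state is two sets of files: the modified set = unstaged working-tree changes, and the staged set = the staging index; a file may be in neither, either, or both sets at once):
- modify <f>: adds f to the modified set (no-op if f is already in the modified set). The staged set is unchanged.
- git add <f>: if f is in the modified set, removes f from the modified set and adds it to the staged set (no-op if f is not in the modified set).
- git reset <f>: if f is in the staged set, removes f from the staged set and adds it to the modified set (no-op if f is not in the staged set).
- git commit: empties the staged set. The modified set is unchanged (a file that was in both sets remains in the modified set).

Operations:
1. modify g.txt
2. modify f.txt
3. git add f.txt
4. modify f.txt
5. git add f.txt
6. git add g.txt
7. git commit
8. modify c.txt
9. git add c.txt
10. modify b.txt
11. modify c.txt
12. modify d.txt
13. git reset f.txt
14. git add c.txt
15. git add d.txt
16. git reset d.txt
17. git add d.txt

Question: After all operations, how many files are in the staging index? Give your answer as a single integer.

Answer: 2

Derivation:
After op 1 (modify g.txt): modified={g.txt} staged={none}
After op 2 (modify f.txt): modified={f.txt, g.txt} staged={none}
After op 3 (git add f.txt): modified={g.txt} staged={f.txt}
After op 4 (modify f.txt): modified={f.txt, g.txt} staged={f.txt}
After op 5 (git add f.txt): modified={g.txt} staged={f.txt}
After op 6 (git add g.txt): modified={none} staged={f.txt, g.txt}
After op 7 (git commit): modified={none} staged={none}
After op 8 (modify c.txt): modified={c.txt} staged={none}
After op 9 (git add c.txt): modified={none} staged={c.txt}
After op 10 (modify b.txt): modified={b.txt} staged={c.txt}
After op 11 (modify c.txt): modified={b.txt, c.txt} staged={c.txt}
After op 12 (modify d.txt): modified={b.txt, c.txt, d.txt} staged={c.txt}
After op 13 (git reset f.txt): modified={b.txt, c.txt, d.txt} staged={c.txt}
After op 14 (git add c.txt): modified={b.txt, d.txt} staged={c.txt}
After op 15 (git add d.txt): modified={b.txt} staged={c.txt, d.txt}
After op 16 (git reset d.txt): modified={b.txt, d.txt} staged={c.txt}
After op 17 (git add d.txt): modified={b.txt} staged={c.txt, d.txt}
Final staged set: {c.txt, d.txt} -> count=2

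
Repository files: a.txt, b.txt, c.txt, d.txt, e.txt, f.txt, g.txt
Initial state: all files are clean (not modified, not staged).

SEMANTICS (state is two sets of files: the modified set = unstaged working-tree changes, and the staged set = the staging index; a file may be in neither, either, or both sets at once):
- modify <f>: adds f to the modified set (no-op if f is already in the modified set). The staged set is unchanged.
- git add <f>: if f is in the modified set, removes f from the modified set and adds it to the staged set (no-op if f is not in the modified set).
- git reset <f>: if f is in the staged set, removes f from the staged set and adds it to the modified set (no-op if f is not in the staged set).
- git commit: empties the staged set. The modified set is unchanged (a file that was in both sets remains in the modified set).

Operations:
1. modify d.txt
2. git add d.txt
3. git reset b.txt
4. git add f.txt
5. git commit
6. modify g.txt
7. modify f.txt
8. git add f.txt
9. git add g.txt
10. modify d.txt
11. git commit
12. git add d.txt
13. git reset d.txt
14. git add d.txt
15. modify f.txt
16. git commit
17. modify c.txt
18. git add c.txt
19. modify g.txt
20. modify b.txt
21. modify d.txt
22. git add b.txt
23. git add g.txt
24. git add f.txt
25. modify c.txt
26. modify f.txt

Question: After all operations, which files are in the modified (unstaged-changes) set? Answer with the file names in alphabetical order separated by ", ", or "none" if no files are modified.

Answer: c.txt, d.txt, f.txt

Derivation:
After op 1 (modify d.txt): modified={d.txt} staged={none}
After op 2 (git add d.txt): modified={none} staged={d.txt}
After op 3 (git reset b.txt): modified={none} staged={d.txt}
After op 4 (git add f.txt): modified={none} staged={d.txt}
After op 5 (git commit): modified={none} staged={none}
After op 6 (modify g.txt): modified={g.txt} staged={none}
After op 7 (modify f.txt): modified={f.txt, g.txt} staged={none}
After op 8 (git add f.txt): modified={g.txt} staged={f.txt}
After op 9 (git add g.txt): modified={none} staged={f.txt, g.txt}
After op 10 (modify d.txt): modified={d.txt} staged={f.txt, g.txt}
After op 11 (git commit): modified={d.txt} staged={none}
After op 12 (git add d.txt): modified={none} staged={d.txt}
After op 13 (git reset d.txt): modified={d.txt} staged={none}
After op 14 (git add d.txt): modified={none} staged={d.txt}
After op 15 (modify f.txt): modified={f.txt} staged={d.txt}
After op 16 (git commit): modified={f.txt} staged={none}
After op 17 (modify c.txt): modified={c.txt, f.txt} staged={none}
After op 18 (git add c.txt): modified={f.txt} staged={c.txt}
After op 19 (modify g.txt): modified={f.txt, g.txt} staged={c.txt}
After op 20 (modify b.txt): modified={b.txt, f.txt, g.txt} staged={c.txt}
After op 21 (modify d.txt): modified={b.txt, d.txt, f.txt, g.txt} staged={c.txt}
After op 22 (git add b.txt): modified={d.txt, f.txt, g.txt} staged={b.txt, c.txt}
After op 23 (git add g.txt): modified={d.txt, f.txt} staged={b.txt, c.txt, g.txt}
After op 24 (git add f.txt): modified={d.txt} staged={b.txt, c.txt, f.txt, g.txt}
After op 25 (modify c.txt): modified={c.txt, d.txt} staged={b.txt, c.txt, f.txt, g.txt}
After op 26 (modify f.txt): modified={c.txt, d.txt, f.txt} staged={b.txt, c.txt, f.txt, g.txt}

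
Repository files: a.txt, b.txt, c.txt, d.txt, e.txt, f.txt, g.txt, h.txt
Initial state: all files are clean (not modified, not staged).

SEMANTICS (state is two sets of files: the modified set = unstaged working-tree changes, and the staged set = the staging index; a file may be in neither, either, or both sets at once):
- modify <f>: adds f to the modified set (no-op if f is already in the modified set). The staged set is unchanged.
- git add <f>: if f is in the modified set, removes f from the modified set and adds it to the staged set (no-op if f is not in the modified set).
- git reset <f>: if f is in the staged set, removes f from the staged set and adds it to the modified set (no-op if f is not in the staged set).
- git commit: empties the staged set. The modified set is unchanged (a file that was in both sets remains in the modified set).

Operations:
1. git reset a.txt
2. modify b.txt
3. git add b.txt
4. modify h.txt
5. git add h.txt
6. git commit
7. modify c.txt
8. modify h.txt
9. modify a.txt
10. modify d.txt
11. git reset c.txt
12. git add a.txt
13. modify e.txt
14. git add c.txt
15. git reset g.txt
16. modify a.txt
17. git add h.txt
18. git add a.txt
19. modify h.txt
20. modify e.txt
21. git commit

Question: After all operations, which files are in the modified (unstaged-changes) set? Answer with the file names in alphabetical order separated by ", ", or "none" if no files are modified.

Answer: d.txt, e.txt, h.txt

Derivation:
After op 1 (git reset a.txt): modified={none} staged={none}
After op 2 (modify b.txt): modified={b.txt} staged={none}
After op 3 (git add b.txt): modified={none} staged={b.txt}
After op 4 (modify h.txt): modified={h.txt} staged={b.txt}
After op 5 (git add h.txt): modified={none} staged={b.txt, h.txt}
After op 6 (git commit): modified={none} staged={none}
After op 7 (modify c.txt): modified={c.txt} staged={none}
After op 8 (modify h.txt): modified={c.txt, h.txt} staged={none}
After op 9 (modify a.txt): modified={a.txt, c.txt, h.txt} staged={none}
After op 10 (modify d.txt): modified={a.txt, c.txt, d.txt, h.txt} staged={none}
After op 11 (git reset c.txt): modified={a.txt, c.txt, d.txt, h.txt} staged={none}
After op 12 (git add a.txt): modified={c.txt, d.txt, h.txt} staged={a.txt}
After op 13 (modify e.txt): modified={c.txt, d.txt, e.txt, h.txt} staged={a.txt}
After op 14 (git add c.txt): modified={d.txt, e.txt, h.txt} staged={a.txt, c.txt}
After op 15 (git reset g.txt): modified={d.txt, e.txt, h.txt} staged={a.txt, c.txt}
After op 16 (modify a.txt): modified={a.txt, d.txt, e.txt, h.txt} staged={a.txt, c.txt}
After op 17 (git add h.txt): modified={a.txt, d.txt, e.txt} staged={a.txt, c.txt, h.txt}
After op 18 (git add a.txt): modified={d.txt, e.txt} staged={a.txt, c.txt, h.txt}
After op 19 (modify h.txt): modified={d.txt, e.txt, h.txt} staged={a.txt, c.txt, h.txt}
After op 20 (modify e.txt): modified={d.txt, e.txt, h.txt} staged={a.txt, c.txt, h.txt}
After op 21 (git commit): modified={d.txt, e.txt, h.txt} staged={none}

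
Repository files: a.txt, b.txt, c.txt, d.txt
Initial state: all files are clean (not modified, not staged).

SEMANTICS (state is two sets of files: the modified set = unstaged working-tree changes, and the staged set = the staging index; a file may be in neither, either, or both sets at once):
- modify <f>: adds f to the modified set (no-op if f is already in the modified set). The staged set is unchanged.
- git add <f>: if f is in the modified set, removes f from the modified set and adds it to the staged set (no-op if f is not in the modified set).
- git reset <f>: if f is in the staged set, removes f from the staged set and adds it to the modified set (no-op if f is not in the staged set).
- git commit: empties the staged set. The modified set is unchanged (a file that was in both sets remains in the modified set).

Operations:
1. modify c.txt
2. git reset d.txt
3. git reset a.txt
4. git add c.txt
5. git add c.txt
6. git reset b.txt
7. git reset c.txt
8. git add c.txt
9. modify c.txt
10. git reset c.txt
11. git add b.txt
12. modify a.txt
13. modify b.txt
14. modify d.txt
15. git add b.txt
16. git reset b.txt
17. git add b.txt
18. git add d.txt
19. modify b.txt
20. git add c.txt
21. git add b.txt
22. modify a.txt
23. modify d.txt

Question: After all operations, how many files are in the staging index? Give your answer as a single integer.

Answer: 3

Derivation:
After op 1 (modify c.txt): modified={c.txt} staged={none}
After op 2 (git reset d.txt): modified={c.txt} staged={none}
After op 3 (git reset a.txt): modified={c.txt} staged={none}
After op 4 (git add c.txt): modified={none} staged={c.txt}
After op 5 (git add c.txt): modified={none} staged={c.txt}
After op 6 (git reset b.txt): modified={none} staged={c.txt}
After op 7 (git reset c.txt): modified={c.txt} staged={none}
After op 8 (git add c.txt): modified={none} staged={c.txt}
After op 9 (modify c.txt): modified={c.txt} staged={c.txt}
After op 10 (git reset c.txt): modified={c.txt} staged={none}
After op 11 (git add b.txt): modified={c.txt} staged={none}
After op 12 (modify a.txt): modified={a.txt, c.txt} staged={none}
After op 13 (modify b.txt): modified={a.txt, b.txt, c.txt} staged={none}
After op 14 (modify d.txt): modified={a.txt, b.txt, c.txt, d.txt} staged={none}
After op 15 (git add b.txt): modified={a.txt, c.txt, d.txt} staged={b.txt}
After op 16 (git reset b.txt): modified={a.txt, b.txt, c.txt, d.txt} staged={none}
After op 17 (git add b.txt): modified={a.txt, c.txt, d.txt} staged={b.txt}
After op 18 (git add d.txt): modified={a.txt, c.txt} staged={b.txt, d.txt}
After op 19 (modify b.txt): modified={a.txt, b.txt, c.txt} staged={b.txt, d.txt}
After op 20 (git add c.txt): modified={a.txt, b.txt} staged={b.txt, c.txt, d.txt}
After op 21 (git add b.txt): modified={a.txt} staged={b.txt, c.txt, d.txt}
After op 22 (modify a.txt): modified={a.txt} staged={b.txt, c.txt, d.txt}
After op 23 (modify d.txt): modified={a.txt, d.txt} staged={b.txt, c.txt, d.txt}
Final staged set: {b.txt, c.txt, d.txt} -> count=3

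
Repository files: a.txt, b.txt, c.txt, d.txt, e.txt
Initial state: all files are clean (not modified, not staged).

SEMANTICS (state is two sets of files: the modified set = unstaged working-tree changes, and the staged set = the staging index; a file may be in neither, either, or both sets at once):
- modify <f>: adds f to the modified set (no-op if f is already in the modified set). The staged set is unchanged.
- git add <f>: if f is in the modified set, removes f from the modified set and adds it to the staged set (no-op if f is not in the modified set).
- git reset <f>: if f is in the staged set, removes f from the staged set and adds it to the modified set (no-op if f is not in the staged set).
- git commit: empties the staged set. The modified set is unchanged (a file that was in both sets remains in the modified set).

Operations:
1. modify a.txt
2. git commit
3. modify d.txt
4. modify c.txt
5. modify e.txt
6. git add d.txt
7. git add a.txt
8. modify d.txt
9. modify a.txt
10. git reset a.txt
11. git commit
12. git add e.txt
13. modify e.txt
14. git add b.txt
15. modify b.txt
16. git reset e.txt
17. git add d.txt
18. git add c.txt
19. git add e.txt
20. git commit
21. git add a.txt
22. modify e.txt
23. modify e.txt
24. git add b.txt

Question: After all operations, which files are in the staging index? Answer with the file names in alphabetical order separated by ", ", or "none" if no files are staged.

Answer: a.txt, b.txt

Derivation:
After op 1 (modify a.txt): modified={a.txt} staged={none}
After op 2 (git commit): modified={a.txt} staged={none}
After op 3 (modify d.txt): modified={a.txt, d.txt} staged={none}
After op 4 (modify c.txt): modified={a.txt, c.txt, d.txt} staged={none}
After op 5 (modify e.txt): modified={a.txt, c.txt, d.txt, e.txt} staged={none}
After op 6 (git add d.txt): modified={a.txt, c.txt, e.txt} staged={d.txt}
After op 7 (git add a.txt): modified={c.txt, e.txt} staged={a.txt, d.txt}
After op 8 (modify d.txt): modified={c.txt, d.txt, e.txt} staged={a.txt, d.txt}
After op 9 (modify a.txt): modified={a.txt, c.txt, d.txt, e.txt} staged={a.txt, d.txt}
After op 10 (git reset a.txt): modified={a.txt, c.txt, d.txt, e.txt} staged={d.txt}
After op 11 (git commit): modified={a.txt, c.txt, d.txt, e.txt} staged={none}
After op 12 (git add e.txt): modified={a.txt, c.txt, d.txt} staged={e.txt}
After op 13 (modify e.txt): modified={a.txt, c.txt, d.txt, e.txt} staged={e.txt}
After op 14 (git add b.txt): modified={a.txt, c.txt, d.txt, e.txt} staged={e.txt}
After op 15 (modify b.txt): modified={a.txt, b.txt, c.txt, d.txt, e.txt} staged={e.txt}
After op 16 (git reset e.txt): modified={a.txt, b.txt, c.txt, d.txt, e.txt} staged={none}
After op 17 (git add d.txt): modified={a.txt, b.txt, c.txt, e.txt} staged={d.txt}
After op 18 (git add c.txt): modified={a.txt, b.txt, e.txt} staged={c.txt, d.txt}
After op 19 (git add e.txt): modified={a.txt, b.txt} staged={c.txt, d.txt, e.txt}
After op 20 (git commit): modified={a.txt, b.txt} staged={none}
After op 21 (git add a.txt): modified={b.txt} staged={a.txt}
After op 22 (modify e.txt): modified={b.txt, e.txt} staged={a.txt}
After op 23 (modify e.txt): modified={b.txt, e.txt} staged={a.txt}
After op 24 (git add b.txt): modified={e.txt} staged={a.txt, b.txt}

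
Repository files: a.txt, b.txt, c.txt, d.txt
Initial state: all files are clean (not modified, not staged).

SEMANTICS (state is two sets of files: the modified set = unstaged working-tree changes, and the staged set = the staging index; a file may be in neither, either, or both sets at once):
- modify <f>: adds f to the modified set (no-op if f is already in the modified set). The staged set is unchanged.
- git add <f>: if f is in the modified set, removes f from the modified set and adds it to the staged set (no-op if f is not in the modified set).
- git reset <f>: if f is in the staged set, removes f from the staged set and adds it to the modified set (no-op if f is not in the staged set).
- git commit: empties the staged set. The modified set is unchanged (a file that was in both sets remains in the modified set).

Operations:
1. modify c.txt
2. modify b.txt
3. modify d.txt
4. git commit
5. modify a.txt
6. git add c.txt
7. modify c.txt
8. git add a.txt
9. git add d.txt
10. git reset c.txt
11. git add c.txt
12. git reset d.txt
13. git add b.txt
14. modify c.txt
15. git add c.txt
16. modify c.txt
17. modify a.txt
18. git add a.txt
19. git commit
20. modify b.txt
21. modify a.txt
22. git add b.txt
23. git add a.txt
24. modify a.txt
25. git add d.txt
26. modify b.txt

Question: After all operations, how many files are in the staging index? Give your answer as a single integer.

After op 1 (modify c.txt): modified={c.txt} staged={none}
After op 2 (modify b.txt): modified={b.txt, c.txt} staged={none}
After op 3 (modify d.txt): modified={b.txt, c.txt, d.txt} staged={none}
After op 4 (git commit): modified={b.txt, c.txt, d.txt} staged={none}
After op 5 (modify a.txt): modified={a.txt, b.txt, c.txt, d.txt} staged={none}
After op 6 (git add c.txt): modified={a.txt, b.txt, d.txt} staged={c.txt}
After op 7 (modify c.txt): modified={a.txt, b.txt, c.txt, d.txt} staged={c.txt}
After op 8 (git add a.txt): modified={b.txt, c.txt, d.txt} staged={a.txt, c.txt}
After op 9 (git add d.txt): modified={b.txt, c.txt} staged={a.txt, c.txt, d.txt}
After op 10 (git reset c.txt): modified={b.txt, c.txt} staged={a.txt, d.txt}
After op 11 (git add c.txt): modified={b.txt} staged={a.txt, c.txt, d.txt}
After op 12 (git reset d.txt): modified={b.txt, d.txt} staged={a.txt, c.txt}
After op 13 (git add b.txt): modified={d.txt} staged={a.txt, b.txt, c.txt}
After op 14 (modify c.txt): modified={c.txt, d.txt} staged={a.txt, b.txt, c.txt}
After op 15 (git add c.txt): modified={d.txt} staged={a.txt, b.txt, c.txt}
After op 16 (modify c.txt): modified={c.txt, d.txt} staged={a.txt, b.txt, c.txt}
After op 17 (modify a.txt): modified={a.txt, c.txt, d.txt} staged={a.txt, b.txt, c.txt}
After op 18 (git add a.txt): modified={c.txt, d.txt} staged={a.txt, b.txt, c.txt}
After op 19 (git commit): modified={c.txt, d.txt} staged={none}
After op 20 (modify b.txt): modified={b.txt, c.txt, d.txt} staged={none}
After op 21 (modify a.txt): modified={a.txt, b.txt, c.txt, d.txt} staged={none}
After op 22 (git add b.txt): modified={a.txt, c.txt, d.txt} staged={b.txt}
After op 23 (git add a.txt): modified={c.txt, d.txt} staged={a.txt, b.txt}
After op 24 (modify a.txt): modified={a.txt, c.txt, d.txt} staged={a.txt, b.txt}
After op 25 (git add d.txt): modified={a.txt, c.txt} staged={a.txt, b.txt, d.txt}
After op 26 (modify b.txt): modified={a.txt, b.txt, c.txt} staged={a.txt, b.txt, d.txt}
Final staged set: {a.txt, b.txt, d.txt} -> count=3

Answer: 3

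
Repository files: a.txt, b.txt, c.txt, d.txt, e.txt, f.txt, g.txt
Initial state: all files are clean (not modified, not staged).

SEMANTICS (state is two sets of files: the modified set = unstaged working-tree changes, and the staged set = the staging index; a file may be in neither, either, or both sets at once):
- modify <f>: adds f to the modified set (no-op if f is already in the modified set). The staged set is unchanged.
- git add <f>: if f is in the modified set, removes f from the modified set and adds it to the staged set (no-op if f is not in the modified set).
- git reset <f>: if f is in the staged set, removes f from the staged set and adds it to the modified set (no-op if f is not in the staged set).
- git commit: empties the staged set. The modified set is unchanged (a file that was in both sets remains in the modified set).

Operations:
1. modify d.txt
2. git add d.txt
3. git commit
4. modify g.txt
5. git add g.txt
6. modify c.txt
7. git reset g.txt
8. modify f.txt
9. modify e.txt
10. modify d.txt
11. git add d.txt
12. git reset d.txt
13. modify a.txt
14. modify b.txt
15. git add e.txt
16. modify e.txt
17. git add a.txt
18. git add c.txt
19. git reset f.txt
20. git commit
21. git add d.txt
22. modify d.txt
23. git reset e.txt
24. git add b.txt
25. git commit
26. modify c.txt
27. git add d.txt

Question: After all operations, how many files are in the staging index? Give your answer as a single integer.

Answer: 1

Derivation:
After op 1 (modify d.txt): modified={d.txt} staged={none}
After op 2 (git add d.txt): modified={none} staged={d.txt}
After op 3 (git commit): modified={none} staged={none}
After op 4 (modify g.txt): modified={g.txt} staged={none}
After op 5 (git add g.txt): modified={none} staged={g.txt}
After op 6 (modify c.txt): modified={c.txt} staged={g.txt}
After op 7 (git reset g.txt): modified={c.txt, g.txt} staged={none}
After op 8 (modify f.txt): modified={c.txt, f.txt, g.txt} staged={none}
After op 9 (modify e.txt): modified={c.txt, e.txt, f.txt, g.txt} staged={none}
After op 10 (modify d.txt): modified={c.txt, d.txt, e.txt, f.txt, g.txt} staged={none}
After op 11 (git add d.txt): modified={c.txt, e.txt, f.txt, g.txt} staged={d.txt}
After op 12 (git reset d.txt): modified={c.txt, d.txt, e.txt, f.txt, g.txt} staged={none}
After op 13 (modify a.txt): modified={a.txt, c.txt, d.txt, e.txt, f.txt, g.txt} staged={none}
After op 14 (modify b.txt): modified={a.txt, b.txt, c.txt, d.txt, e.txt, f.txt, g.txt} staged={none}
After op 15 (git add e.txt): modified={a.txt, b.txt, c.txt, d.txt, f.txt, g.txt} staged={e.txt}
After op 16 (modify e.txt): modified={a.txt, b.txt, c.txt, d.txt, e.txt, f.txt, g.txt} staged={e.txt}
After op 17 (git add a.txt): modified={b.txt, c.txt, d.txt, e.txt, f.txt, g.txt} staged={a.txt, e.txt}
After op 18 (git add c.txt): modified={b.txt, d.txt, e.txt, f.txt, g.txt} staged={a.txt, c.txt, e.txt}
After op 19 (git reset f.txt): modified={b.txt, d.txt, e.txt, f.txt, g.txt} staged={a.txt, c.txt, e.txt}
After op 20 (git commit): modified={b.txt, d.txt, e.txt, f.txt, g.txt} staged={none}
After op 21 (git add d.txt): modified={b.txt, e.txt, f.txt, g.txt} staged={d.txt}
After op 22 (modify d.txt): modified={b.txt, d.txt, e.txt, f.txt, g.txt} staged={d.txt}
After op 23 (git reset e.txt): modified={b.txt, d.txt, e.txt, f.txt, g.txt} staged={d.txt}
After op 24 (git add b.txt): modified={d.txt, e.txt, f.txt, g.txt} staged={b.txt, d.txt}
After op 25 (git commit): modified={d.txt, e.txt, f.txt, g.txt} staged={none}
After op 26 (modify c.txt): modified={c.txt, d.txt, e.txt, f.txt, g.txt} staged={none}
After op 27 (git add d.txt): modified={c.txt, e.txt, f.txt, g.txt} staged={d.txt}
Final staged set: {d.txt} -> count=1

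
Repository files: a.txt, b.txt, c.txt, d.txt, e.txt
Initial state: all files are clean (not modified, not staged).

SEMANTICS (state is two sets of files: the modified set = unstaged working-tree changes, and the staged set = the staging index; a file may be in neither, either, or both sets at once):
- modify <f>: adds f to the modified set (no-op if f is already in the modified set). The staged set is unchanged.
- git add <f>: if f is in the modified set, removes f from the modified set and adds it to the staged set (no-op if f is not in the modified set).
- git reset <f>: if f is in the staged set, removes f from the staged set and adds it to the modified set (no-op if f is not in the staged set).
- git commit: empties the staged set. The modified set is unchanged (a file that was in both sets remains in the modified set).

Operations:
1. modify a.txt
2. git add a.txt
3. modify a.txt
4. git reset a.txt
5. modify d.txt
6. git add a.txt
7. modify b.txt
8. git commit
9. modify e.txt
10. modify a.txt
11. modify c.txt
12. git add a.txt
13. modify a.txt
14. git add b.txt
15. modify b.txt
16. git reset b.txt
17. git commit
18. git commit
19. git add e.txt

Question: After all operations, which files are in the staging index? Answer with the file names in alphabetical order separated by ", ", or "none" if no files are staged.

Answer: e.txt

Derivation:
After op 1 (modify a.txt): modified={a.txt} staged={none}
After op 2 (git add a.txt): modified={none} staged={a.txt}
After op 3 (modify a.txt): modified={a.txt} staged={a.txt}
After op 4 (git reset a.txt): modified={a.txt} staged={none}
After op 5 (modify d.txt): modified={a.txt, d.txt} staged={none}
After op 6 (git add a.txt): modified={d.txt} staged={a.txt}
After op 7 (modify b.txt): modified={b.txt, d.txt} staged={a.txt}
After op 8 (git commit): modified={b.txt, d.txt} staged={none}
After op 9 (modify e.txt): modified={b.txt, d.txt, e.txt} staged={none}
After op 10 (modify a.txt): modified={a.txt, b.txt, d.txt, e.txt} staged={none}
After op 11 (modify c.txt): modified={a.txt, b.txt, c.txt, d.txt, e.txt} staged={none}
After op 12 (git add a.txt): modified={b.txt, c.txt, d.txt, e.txt} staged={a.txt}
After op 13 (modify a.txt): modified={a.txt, b.txt, c.txt, d.txt, e.txt} staged={a.txt}
After op 14 (git add b.txt): modified={a.txt, c.txt, d.txt, e.txt} staged={a.txt, b.txt}
After op 15 (modify b.txt): modified={a.txt, b.txt, c.txt, d.txt, e.txt} staged={a.txt, b.txt}
After op 16 (git reset b.txt): modified={a.txt, b.txt, c.txt, d.txt, e.txt} staged={a.txt}
After op 17 (git commit): modified={a.txt, b.txt, c.txt, d.txt, e.txt} staged={none}
After op 18 (git commit): modified={a.txt, b.txt, c.txt, d.txt, e.txt} staged={none}
After op 19 (git add e.txt): modified={a.txt, b.txt, c.txt, d.txt} staged={e.txt}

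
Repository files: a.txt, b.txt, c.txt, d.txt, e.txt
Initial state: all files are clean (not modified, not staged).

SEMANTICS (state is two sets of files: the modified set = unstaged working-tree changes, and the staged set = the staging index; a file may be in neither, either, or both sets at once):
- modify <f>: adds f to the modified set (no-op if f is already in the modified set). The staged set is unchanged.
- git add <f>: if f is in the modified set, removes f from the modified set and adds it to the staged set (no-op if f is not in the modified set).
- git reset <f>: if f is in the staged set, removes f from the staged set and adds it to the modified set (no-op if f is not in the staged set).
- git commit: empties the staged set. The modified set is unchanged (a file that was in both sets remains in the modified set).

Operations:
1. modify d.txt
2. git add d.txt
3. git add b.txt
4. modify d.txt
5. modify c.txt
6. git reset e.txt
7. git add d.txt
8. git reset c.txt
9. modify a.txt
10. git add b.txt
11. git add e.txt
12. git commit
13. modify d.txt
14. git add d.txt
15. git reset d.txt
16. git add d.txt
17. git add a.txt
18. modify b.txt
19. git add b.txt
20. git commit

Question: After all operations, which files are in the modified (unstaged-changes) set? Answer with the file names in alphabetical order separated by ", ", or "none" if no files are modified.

Answer: c.txt

Derivation:
After op 1 (modify d.txt): modified={d.txt} staged={none}
After op 2 (git add d.txt): modified={none} staged={d.txt}
After op 3 (git add b.txt): modified={none} staged={d.txt}
After op 4 (modify d.txt): modified={d.txt} staged={d.txt}
After op 5 (modify c.txt): modified={c.txt, d.txt} staged={d.txt}
After op 6 (git reset e.txt): modified={c.txt, d.txt} staged={d.txt}
After op 7 (git add d.txt): modified={c.txt} staged={d.txt}
After op 8 (git reset c.txt): modified={c.txt} staged={d.txt}
After op 9 (modify a.txt): modified={a.txt, c.txt} staged={d.txt}
After op 10 (git add b.txt): modified={a.txt, c.txt} staged={d.txt}
After op 11 (git add e.txt): modified={a.txt, c.txt} staged={d.txt}
After op 12 (git commit): modified={a.txt, c.txt} staged={none}
After op 13 (modify d.txt): modified={a.txt, c.txt, d.txt} staged={none}
After op 14 (git add d.txt): modified={a.txt, c.txt} staged={d.txt}
After op 15 (git reset d.txt): modified={a.txt, c.txt, d.txt} staged={none}
After op 16 (git add d.txt): modified={a.txt, c.txt} staged={d.txt}
After op 17 (git add a.txt): modified={c.txt} staged={a.txt, d.txt}
After op 18 (modify b.txt): modified={b.txt, c.txt} staged={a.txt, d.txt}
After op 19 (git add b.txt): modified={c.txt} staged={a.txt, b.txt, d.txt}
After op 20 (git commit): modified={c.txt} staged={none}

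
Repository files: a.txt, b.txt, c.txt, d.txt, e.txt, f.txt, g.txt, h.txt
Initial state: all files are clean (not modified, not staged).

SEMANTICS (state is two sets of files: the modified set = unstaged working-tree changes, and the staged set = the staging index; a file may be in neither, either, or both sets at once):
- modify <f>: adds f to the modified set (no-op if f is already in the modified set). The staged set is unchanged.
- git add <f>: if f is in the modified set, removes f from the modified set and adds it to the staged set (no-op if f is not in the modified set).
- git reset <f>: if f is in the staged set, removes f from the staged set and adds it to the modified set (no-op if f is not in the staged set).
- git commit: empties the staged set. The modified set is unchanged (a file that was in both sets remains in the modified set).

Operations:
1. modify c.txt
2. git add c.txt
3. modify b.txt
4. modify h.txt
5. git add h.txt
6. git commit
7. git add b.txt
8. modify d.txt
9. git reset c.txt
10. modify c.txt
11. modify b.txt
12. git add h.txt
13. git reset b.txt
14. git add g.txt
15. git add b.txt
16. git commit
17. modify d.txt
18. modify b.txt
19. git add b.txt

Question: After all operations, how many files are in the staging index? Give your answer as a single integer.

After op 1 (modify c.txt): modified={c.txt} staged={none}
After op 2 (git add c.txt): modified={none} staged={c.txt}
After op 3 (modify b.txt): modified={b.txt} staged={c.txt}
After op 4 (modify h.txt): modified={b.txt, h.txt} staged={c.txt}
After op 5 (git add h.txt): modified={b.txt} staged={c.txt, h.txt}
After op 6 (git commit): modified={b.txt} staged={none}
After op 7 (git add b.txt): modified={none} staged={b.txt}
After op 8 (modify d.txt): modified={d.txt} staged={b.txt}
After op 9 (git reset c.txt): modified={d.txt} staged={b.txt}
After op 10 (modify c.txt): modified={c.txt, d.txt} staged={b.txt}
After op 11 (modify b.txt): modified={b.txt, c.txt, d.txt} staged={b.txt}
After op 12 (git add h.txt): modified={b.txt, c.txt, d.txt} staged={b.txt}
After op 13 (git reset b.txt): modified={b.txt, c.txt, d.txt} staged={none}
After op 14 (git add g.txt): modified={b.txt, c.txt, d.txt} staged={none}
After op 15 (git add b.txt): modified={c.txt, d.txt} staged={b.txt}
After op 16 (git commit): modified={c.txt, d.txt} staged={none}
After op 17 (modify d.txt): modified={c.txt, d.txt} staged={none}
After op 18 (modify b.txt): modified={b.txt, c.txt, d.txt} staged={none}
After op 19 (git add b.txt): modified={c.txt, d.txt} staged={b.txt}
Final staged set: {b.txt} -> count=1

Answer: 1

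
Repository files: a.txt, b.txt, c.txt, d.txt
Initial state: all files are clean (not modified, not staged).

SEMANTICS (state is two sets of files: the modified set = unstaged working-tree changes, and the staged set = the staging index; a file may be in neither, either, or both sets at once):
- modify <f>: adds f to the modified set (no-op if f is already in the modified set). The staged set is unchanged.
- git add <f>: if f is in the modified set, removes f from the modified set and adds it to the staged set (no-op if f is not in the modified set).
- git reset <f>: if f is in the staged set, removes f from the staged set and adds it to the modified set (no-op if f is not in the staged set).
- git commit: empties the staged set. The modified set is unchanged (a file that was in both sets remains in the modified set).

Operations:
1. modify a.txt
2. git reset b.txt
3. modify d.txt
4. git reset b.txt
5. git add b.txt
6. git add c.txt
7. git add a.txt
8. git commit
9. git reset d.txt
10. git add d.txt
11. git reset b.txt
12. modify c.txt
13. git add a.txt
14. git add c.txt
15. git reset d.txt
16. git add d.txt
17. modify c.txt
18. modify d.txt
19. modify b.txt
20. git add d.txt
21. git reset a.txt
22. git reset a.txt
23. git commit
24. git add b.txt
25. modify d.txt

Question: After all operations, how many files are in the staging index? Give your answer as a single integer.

After op 1 (modify a.txt): modified={a.txt} staged={none}
After op 2 (git reset b.txt): modified={a.txt} staged={none}
After op 3 (modify d.txt): modified={a.txt, d.txt} staged={none}
After op 4 (git reset b.txt): modified={a.txt, d.txt} staged={none}
After op 5 (git add b.txt): modified={a.txt, d.txt} staged={none}
After op 6 (git add c.txt): modified={a.txt, d.txt} staged={none}
After op 7 (git add a.txt): modified={d.txt} staged={a.txt}
After op 8 (git commit): modified={d.txt} staged={none}
After op 9 (git reset d.txt): modified={d.txt} staged={none}
After op 10 (git add d.txt): modified={none} staged={d.txt}
After op 11 (git reset b.txt): modified={none} staged={d.txt}
After op 12 (modify c.txt): modified={c.txt} staged={d.txt}
After op 13 (git add a.txt): modified={c.txt} staged={d.txt}
After op 14 (git add c.txt): modified={none} staged={c.txt, d.txt}
After op 15 (git reset d.txt): modified={d.txt} staged={c.txt}
After op 16 (git add d.txt): modified={none} staged={c.txt, d.txt}
After op 17 (modify c.txt): modified={c.txt} staged={c.txt, d.txt}
After op 18 (modify d.txt): modified={c.txt, d.txt} staged={c.txt, d.txt}
After op 19 (modify b.txt): modified={b.txt, c.txt, d.txt} staged={c.txt, d.txt}
After op 20 (git add d.txt): modified={b.txt, c.txt} staged={c.txt, d.txt}
After op 21 (git reset a.txt): modified={b.txt, c.txt} staged={c.txt, d.txt}
After op 22 (git reset a.txt): modified={b.txt, c.txt} staged={c.txt, d.txt}
After op 23 (git commit): modified={b.txt, c.txt} staged={none}
After op 24 (git add b.txt): modified={c.txt} staged={b.txt}
After op 25 (modify d.txt): modified={c.txt, d.txt} staged={b.txt}
Final staged set: {b.txt} -> count=1

Answer: 1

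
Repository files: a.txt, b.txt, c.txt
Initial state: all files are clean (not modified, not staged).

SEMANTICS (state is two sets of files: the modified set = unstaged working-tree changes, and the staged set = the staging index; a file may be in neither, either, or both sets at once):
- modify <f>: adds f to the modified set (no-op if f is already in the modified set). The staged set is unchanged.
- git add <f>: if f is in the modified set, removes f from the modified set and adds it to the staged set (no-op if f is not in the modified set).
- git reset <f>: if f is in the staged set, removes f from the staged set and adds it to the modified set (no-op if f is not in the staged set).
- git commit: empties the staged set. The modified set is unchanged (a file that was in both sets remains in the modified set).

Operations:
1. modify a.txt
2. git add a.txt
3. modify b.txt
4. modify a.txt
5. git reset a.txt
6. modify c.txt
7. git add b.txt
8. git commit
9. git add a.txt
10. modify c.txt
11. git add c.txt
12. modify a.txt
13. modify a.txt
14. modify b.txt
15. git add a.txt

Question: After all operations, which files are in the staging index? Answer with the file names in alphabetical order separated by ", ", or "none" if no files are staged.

Answer: a.txt, c.txt

Derivation:
After op 1 (modify a.txt): modified={a.txt} staged={none}
After op 2 (git add a.txt): modified={none} staged={a.txt}
After op 3 (modify b.txt): modified={b.txt} staged={a.txt}
After op 4 (modify a.txt): modified={a.txt, b.txt} staged={a.txt}
After op 5 (git reset a.txt): modified={a.txt, b.txt} staged={none}
After op 6 (modify c.txt): modified={a.txt, b.txt, c.txt} staged={none}
After op 7 (git add b.txt): modified={a.txt, c.txt} staged={b.txt}
After op 8 (git commit): modified={a.txt, c.txt} staged={none}
After op 9 (git add a.txt): modified={c.txt} staged={a.txt}
After op 10 (modify c.txt): modified={c.txt} staged={a.txt}
After op 11 (git add c.txt): modified={none} staged={a.txt, c.txt}
After op 12 (modify a.txt): modified={a.txt} staged={a.txt, c.txt}
After op 13 (modify a.txt): modified={a.txt} staged={a.txt, c.txt}
After op 14 (modify b.txt): modified={a.txt, b.txt} staged={a.txt, c.txt}
After op 15 (git add a.txt): modified={b.txt} staged={a.txt, c.txt}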